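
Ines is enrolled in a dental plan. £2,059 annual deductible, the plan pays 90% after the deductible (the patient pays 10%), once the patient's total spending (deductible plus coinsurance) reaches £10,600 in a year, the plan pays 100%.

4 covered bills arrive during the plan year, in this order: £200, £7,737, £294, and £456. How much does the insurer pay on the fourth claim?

#1 (£200): entire amount goes to the deductible. Patient pays £200; OOP now £200. Insurer: £200 − £200 = £0.
#2 (£7,737): deductible takes £1,859, £5,878 remains; coinsurance £5,878 × 10% = £587.80. Patient owes £2,446.80 (running OOP £2,646.80). Insurer: £7,737 − £2,446.80 = £5,290.20.
#3 (£294): deductible already satisfied, so patient's share is 10% × £294 = £29.40. Cost to patient: £29.40. OOP to date £2,676.20. Insurer: £294 − £29.40 = £264.60.
#4 (£456): deductible already satisfied, so patient's share is 10% × £456 = £45.60. Cost to patient: £45.60. OOP to date £2,721.80. Plan pays £456 − £45.60 = £410.40.

£410.40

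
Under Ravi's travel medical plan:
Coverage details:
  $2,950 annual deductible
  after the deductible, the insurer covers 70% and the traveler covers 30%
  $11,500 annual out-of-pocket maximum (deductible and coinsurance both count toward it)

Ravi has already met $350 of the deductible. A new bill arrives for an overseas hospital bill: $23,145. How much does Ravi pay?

Remaining deductible: $2,950 − $350 = $2,600.
After the $2,600 deductible portion, $23,145 − $2,600 = $20,545 is subject to coinsurance.
Traveler's 30% share of $20,545 is $6,163.50.
Traveler responsibility before any cap: $2,600 + $6,163.50 = $8,763.50.
Cumulative spending $350 + $8,763.50 = $9,113.50 stays under the $11,500 maximum.

$8,763.50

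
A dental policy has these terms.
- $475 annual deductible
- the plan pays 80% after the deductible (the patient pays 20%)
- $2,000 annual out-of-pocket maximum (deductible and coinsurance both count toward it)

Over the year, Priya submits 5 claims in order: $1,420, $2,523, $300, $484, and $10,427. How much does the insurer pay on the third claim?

Claim 1 ($1,420): deductible takes $475, $945 remains; patient's 20% is $189. Patient pays $664; OOP now $664. Plan pays $1,420 − $664 = $756.
Claim 2 ($2,523): deductible met; 20% of $2,523 = $504.60. Patient owes $504.60 (running OOP $1,168.60). Insurer: $2,523 − $504.60 = $2,018.40.
Claim 3 ($300): 20% coinsurance on $300 = $60. Cost to patient: $60. OOP to date $1,228.60. Insurer: $300 − $60 = $240.

$240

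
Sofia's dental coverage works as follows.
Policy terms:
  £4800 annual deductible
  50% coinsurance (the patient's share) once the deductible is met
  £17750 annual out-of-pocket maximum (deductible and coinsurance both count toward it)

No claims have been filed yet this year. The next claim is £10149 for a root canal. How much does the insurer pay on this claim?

Nothing has been paid toward the £4800 deductible, so the first £4800 of this charge is applied there.
That leaves £10149 − £4800 = £5349 for coinsurance.
Patient's 50% share of £5349 is £2674.50.
So the patient owes £4800 + £2674.50 = £7474.50 before any cap.
Cumulative spending £0 + £7474.50 = £7474.50 stays under the £17750 maximum.
The plan picks up £10149 − £7474.50 = £2674.50.

£2674.50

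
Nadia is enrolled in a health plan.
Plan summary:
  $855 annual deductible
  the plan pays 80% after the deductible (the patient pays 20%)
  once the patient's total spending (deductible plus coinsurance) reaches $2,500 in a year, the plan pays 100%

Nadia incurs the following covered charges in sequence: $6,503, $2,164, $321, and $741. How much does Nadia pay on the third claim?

$64.20

#1 ($6,503): deductible takes $855, $5,648 remains; coinsurance $5,648 × 20% = $1,129.60. Patient owes $1,984.60 (running OOP $1,984.60).
#2 ($2,164): deductible met; 20% of $2,164 = $432.80. Patient owes $432.80 (running OOP $2,417.40).
#3 ($321): deductible already satisfied, so patient's share is 20% × $321 = $64.20. Patient pays $64.20; OOP now $2,481.60.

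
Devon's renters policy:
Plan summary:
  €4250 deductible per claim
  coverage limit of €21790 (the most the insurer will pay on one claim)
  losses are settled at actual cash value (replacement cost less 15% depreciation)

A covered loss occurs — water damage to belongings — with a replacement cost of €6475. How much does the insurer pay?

€1253.75

Actual cash value after 15% depreciation: €6475 × 85% = €5503.75.
After the deductible, €5503.75 − €4250 = €1253.75 remains.
€1253.75 is within the €21790 limit, so the insurer pays €1253.75.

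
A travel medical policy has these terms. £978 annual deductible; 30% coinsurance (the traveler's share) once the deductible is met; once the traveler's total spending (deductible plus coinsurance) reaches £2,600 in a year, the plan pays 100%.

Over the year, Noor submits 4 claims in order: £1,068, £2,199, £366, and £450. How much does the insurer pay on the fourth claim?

#1 (£1,068): deductible takes £978, £90 remains; 30% of £90 = £27. Traveler owes £1,005 (running OOP £1,005). Insurer: £1,068 − £1,005 = £63.
#2 (£2,199): deductible met; 30% of £2,199 = £659.70. Traveler owes £659.70 (running OOP £1,664.70). Plan pays £2,199 − £659.70 = £1,539.30.
#3 (£366): 30% coinsurance on £366 = £109.80. Traveler pays £109.80; OOP now £1,774.50. Insurer: £366 − £109.80 = £256.20.
#4 (£450): deductible already satisfied, so traveler's share is 30% × £450 = £135. Traveler pays £135; OOP now £1,909.50. Insurer: £450 − £135 = £315.

£315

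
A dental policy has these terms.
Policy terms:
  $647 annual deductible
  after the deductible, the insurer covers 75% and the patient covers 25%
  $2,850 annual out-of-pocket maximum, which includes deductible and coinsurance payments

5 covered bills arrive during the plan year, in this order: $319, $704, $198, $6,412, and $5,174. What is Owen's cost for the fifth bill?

$456.50

Claim 1 — $319: entire amount goes to the deductible. Cost to patient: $319. OOP to date $319.
Claim 2 — $704: $328 to deductible, leaving $376; coinsurance $376 × 25% = $94. Patient owes $422 (running OOP $741).
Claim 3 — $198: deductible already satisfied, so patient's share is 25% × $198 = $49.50. Patient pays $49.50; OOP now $790.50.
Claim 4 — $6,412: 25% coinsurance on $6,412 = $1,603. Cost to patient: $1,603. OOP to date $2,393.50.
Claim 5 — $5,174: deductible already satisfied, so patient's share is 25% × $5,174 = $1,293.50. That would push OOP to $3,687, over the $2,850 cap, so patient pays $2,850 − $2,393.50 = $456.50.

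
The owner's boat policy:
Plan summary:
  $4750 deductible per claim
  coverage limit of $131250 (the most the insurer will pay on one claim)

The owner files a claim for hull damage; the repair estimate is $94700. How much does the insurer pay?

$89950

Subtract the deductible: $94700 − $4750 = $89950.
That's under the $131250 cap, so the insurer reimburses the full $89950.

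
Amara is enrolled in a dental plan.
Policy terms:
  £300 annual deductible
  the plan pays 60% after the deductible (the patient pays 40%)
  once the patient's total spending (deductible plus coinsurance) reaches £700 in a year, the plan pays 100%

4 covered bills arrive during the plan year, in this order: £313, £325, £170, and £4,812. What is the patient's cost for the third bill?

£68

Bill 1, £313: £300 to deductible, leaving £13; coinsurance £13 × 40% = £5.20. Patient pays £305.20; OOP now £305.20.
Bill 2, £325: deductible already satisfied, so patient's share is 40% × £325 = £130. Patient owes £130 (running OOP £435.20).
Bill 3, £170: deductible met; 40% of £170 = £68. Patient pays £68; OOP now £503.20.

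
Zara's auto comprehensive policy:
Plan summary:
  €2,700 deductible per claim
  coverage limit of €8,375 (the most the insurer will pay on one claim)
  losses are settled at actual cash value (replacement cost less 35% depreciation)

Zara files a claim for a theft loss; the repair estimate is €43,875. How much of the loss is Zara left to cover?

€35,500

At 35% depreciation, ACV = €43,875 − €15,356.25 = €28,518.75.
After the deductible, €28,518.75 − €2,700 = €25,818.75 remains.
The €8,375 per-incident cap binds; insurer pays €8,375.
Policyholder's share is the uncovered remainder: €43,875 − €8,375 = €35,500.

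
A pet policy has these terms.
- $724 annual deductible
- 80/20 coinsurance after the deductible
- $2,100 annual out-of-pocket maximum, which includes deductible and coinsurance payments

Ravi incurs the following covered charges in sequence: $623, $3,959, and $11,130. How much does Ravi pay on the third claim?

$604.40

Bill 1, $623: fully absorbed by the deductible. Cost to owner: $623. OOP to date $623.
Bill 2, $3,959: $101 finishes the deductible; $3,858 goes to coinsurance; owner's 20% is $771.60. Cost to owner: $872.60. OOP to date $1,495.60.
Bill 3, $11,130: deductible already satisfied, so owner's share is 20% × $11,130 = $2,226. Adding that to $1,495.60 gives $3,721.60, past the $2,100 cap; owner pays only $2,100 − $1,495.60 = $604.40.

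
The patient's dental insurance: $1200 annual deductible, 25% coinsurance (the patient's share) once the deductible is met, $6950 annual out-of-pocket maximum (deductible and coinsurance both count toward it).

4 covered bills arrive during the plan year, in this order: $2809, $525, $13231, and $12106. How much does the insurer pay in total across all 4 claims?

$21721

Claim 1 — $2809: deductible takes $1200, $1609 remains; patient's 25% is $402.25. Patient owes $1602.25 (running OOP $1602.25). Plan pays $2809 − $1602.25 = $1206.75.
Claim 2 — $525: deductible already satisfied, so patient's share is 25% × $525 = $131.25. Patient owes $131.25 (running OOP $1733.50). Insurer: $525 − $131.25 = $393.75.
Claim 3 — $13231: deductible met; 25% of $13231 = $3307.75. Cost to patient: $3307.75. OOP to date $5041.25. Plan pays $13231 − $3307.75 = $9923.25.
Claim 4 — $12106: deductible already satisfied, so patient's share is 25% × $12106 = $3026.50. That would push OOP to $8067.75, over the $6950 cap, so patient pays $6950 − $5041.25 = $1908.75. Insurer: $12106 − $1908.75 = $10197.25.
Insurer total = bills − patient's total = $28671 − $6950 = $21721.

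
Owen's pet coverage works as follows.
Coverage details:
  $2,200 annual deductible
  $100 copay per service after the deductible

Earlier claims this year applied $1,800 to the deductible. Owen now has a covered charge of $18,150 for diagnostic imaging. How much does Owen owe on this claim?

Remaining deductible: $2,200 − $1,800 = $400.
That leaves $18,150 − $400 = $17,750 for the copay.
Copay on this service: $100.
Owner responsibility: $400 + $100 = $500.

$500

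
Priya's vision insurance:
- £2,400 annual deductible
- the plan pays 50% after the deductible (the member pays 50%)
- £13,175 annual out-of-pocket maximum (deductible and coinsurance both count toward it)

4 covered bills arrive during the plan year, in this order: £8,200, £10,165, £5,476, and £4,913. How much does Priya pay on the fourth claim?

£54.50

#1 (£8,200): deductible takes £2,400, £5,800 remains; 50% of £5,800 = £2,900. Member pays £5,300; OOP now £5,300.
#2 (£10,165): deductible met; 50% of £10,165 = £5,082.50. Cost to member: £5,082.50. OOP to date £10,382.50.
#3 (£5,476): 50% coinsurance on £5,476 = £2,738. Cost to member: £2,738. OOP to date £13,120.50.
#4 (£4,913): deductible met; 50% of £4,913 = £2,456.50. OOP would hit £15,577 > £13,175, so the cap limits the member to £13,175 − £13,120.50 = £54.50.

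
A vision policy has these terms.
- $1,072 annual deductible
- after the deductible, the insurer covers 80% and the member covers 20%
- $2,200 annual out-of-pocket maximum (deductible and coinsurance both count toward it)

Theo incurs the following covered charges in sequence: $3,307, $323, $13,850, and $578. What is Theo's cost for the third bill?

Claim 1 — $3,307: $1,072 to deductible, leaving $2,235; member's 20% is $447. Member owes $1,519 (running OOP $1,519).
Claim 2 — $323: deductible already satisfied, so member's share is 20% × $323 = $64.60. Member owes $64.60 (running OOP $1,583.60).
Claim 3 — $13,850: deductible already satisfied, so member's share is 20% × $13,850 = $2,770. Adding that to $1,583.60 gives $4,353.60, past the $2,200 cap; member pays only $2,200 − $1,583.60 = $616.40.

$616.40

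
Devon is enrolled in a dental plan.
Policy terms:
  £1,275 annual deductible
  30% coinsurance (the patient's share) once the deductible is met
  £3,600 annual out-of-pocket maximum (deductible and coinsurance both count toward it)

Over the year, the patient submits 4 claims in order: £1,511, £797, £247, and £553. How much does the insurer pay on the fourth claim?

£387.10

Claim 1 (£1,511): deductible takes £1,275, £236 remains; patient's 30% is £70.80. Patient owes £1,345.80 (running OOP £1,345.80). Plan pays £1,511 − £1,345.80 = £165.20.
Claim 2 (£797): 30% coinsurance on £797 = £239.10. Patient owes £239.10 (running OOP £1,584.90). Plan pays £797 − £239.10 = £557.90.
Claim 3 (£247): deductible already satisfied, so patient's share is 30% × £247 = £74.10. Cost to patient: £74.10. OOP to date £1,659. Insurer: £247 − £74.10 = £172.90.
Claim 4 (£553): deductible met; 30% of £553 = £165.90. Patient owes £165.90 (running OOP £1,824.90). Insurer: £553 − £165.90 = £387.10.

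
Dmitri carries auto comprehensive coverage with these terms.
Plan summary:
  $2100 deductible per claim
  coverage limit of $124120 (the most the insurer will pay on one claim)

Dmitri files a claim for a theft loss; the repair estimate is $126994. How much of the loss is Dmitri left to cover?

$2874

Subtract the deductible: $126994 − $2100 = $124894.
Since $124894 > $124120, the payout is capped at $124120.
Policyholder's share is the uncovered remainder: $126994 − $124120 = $2874.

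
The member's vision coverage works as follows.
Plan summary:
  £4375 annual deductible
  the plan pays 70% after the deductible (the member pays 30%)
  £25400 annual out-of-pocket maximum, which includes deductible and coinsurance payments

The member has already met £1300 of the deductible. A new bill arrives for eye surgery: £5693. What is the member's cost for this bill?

£3860.40

Remaining deductible: £4375 − £1300 = £3075.
After the £3075 deductible portion, £5693 − £3075 = £2618 is subject to coinsurance.
30% of £2618 = £785.40 falls to the member.
Member responsibility before any cap: £3075 + £785.40 = £3860.40.
Cumulative spending £1300 + £3860.40 = £5160.40 stays under the £25400 maximum.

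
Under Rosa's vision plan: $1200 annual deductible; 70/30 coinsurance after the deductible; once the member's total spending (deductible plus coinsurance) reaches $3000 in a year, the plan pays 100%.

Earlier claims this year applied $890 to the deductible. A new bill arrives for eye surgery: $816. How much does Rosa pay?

$890 of the $1200 deductible is already met, leaving $310.
That leaves $816 − $310 = $506 for coinsurance.
Member's 30% share of $506 is $151.80.
That puts the member's cost at $310 + $151.80 = $461.80 before any cap.
Year-to-date out-of-pocket becomes $890 + $461.80 = $1351.80, still under the $3000 maximum, so no cap applies.

$461.80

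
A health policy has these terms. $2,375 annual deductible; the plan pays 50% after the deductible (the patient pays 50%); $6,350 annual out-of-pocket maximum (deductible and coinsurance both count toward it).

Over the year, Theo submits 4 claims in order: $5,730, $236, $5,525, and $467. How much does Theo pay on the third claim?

$2,179.50

#1 ($5,730): deductible takes $2,375, $3,355 remains; patient's 50% is $1,677.50. Patient owes $4,052.50 (running OOP $4,052.50).
#2 ($236): deductible met; 50% of $236 = $118. Cost to patient: $118. OOP to date $4,170.50.
#3 ($5,525): 50% coinsurance on $5,525 = $2,762.50. OOP would hit $6,933 > $6,350, so the cap limits the patient to $6,350 − $4,170.50 = $2,179.50.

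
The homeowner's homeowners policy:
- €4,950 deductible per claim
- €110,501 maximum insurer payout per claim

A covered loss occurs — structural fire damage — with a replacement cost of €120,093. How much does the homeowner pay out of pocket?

Subtract the deductible: €120,093 − €4,950 = €115,143.
The €110,501 per-incident cap binds; insurer pays €110,501.
Homeowner's share is the uncovered remainder: €120,093 − €110,501 = €9,592.

€9,592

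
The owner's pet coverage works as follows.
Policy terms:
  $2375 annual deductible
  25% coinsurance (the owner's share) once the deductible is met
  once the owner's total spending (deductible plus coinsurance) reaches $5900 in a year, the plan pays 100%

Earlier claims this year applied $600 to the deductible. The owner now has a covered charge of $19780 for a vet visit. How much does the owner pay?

Deductible still to meet: $2375 − $600 = $1775.
The remaining $18005 (= $19780 − $1775) moves to coinsurance.
Coinsurance: $18005 × 25% = $4501.25.
Owner responsibility before any cap: $1775 + $4501.25 = $6276.25.
Adding $6276.25 to the $600 already spent would give $6876.25, which exceeds the $5900 cap; the owner pays just $5900 − $600 = $5300.

$5300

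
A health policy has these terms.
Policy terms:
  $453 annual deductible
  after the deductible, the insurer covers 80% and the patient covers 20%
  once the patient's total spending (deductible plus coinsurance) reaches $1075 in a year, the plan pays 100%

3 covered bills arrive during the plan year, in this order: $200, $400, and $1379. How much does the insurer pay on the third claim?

$1103.20

Bill 1, $200: all of it applies to the deductible. Cost to patient: $200. OOP to date $200. Plan pays $200 − $200 = $0.
Bill 2, $400: $253 finishes the deductible; $147 goes to coinsurance; coinsurance $147 × 20% = $29.40. Patient owes $282.40 (running OOP $482.40). Insurer: $400 − $282.40 = $117.60.
Bill 3, $1379: deductible met; 20% of $1379 = $275.80. Cost to patient: $275.80. OOP to date $758.20. Insurer: $1379 − $275.80 = $1103.20.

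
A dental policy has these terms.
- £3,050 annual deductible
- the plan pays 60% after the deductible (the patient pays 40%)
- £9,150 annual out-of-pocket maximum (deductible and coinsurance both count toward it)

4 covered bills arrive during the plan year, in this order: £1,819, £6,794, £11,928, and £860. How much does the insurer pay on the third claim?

#1 (£1,819): entire amount goes to the deductible. Patient owes £1,819 (running OOP £1,819). Insurer: £1,819 − £1,819 = £0.
#2 (£6,794): £1,231 finishes the deductible; £5,563 goes to coinsurance; coinsurance £5,563 × 40% = £2,225.20. Cost to patient: £3,456.20. OOP to date £5,275.20. Insurer: £6,794 − £3,456.20 = £3,337.80.
#3 (£11,928): 40% coinsurance on £11,928 = £4,771.20. That would push OOP to £10,046.40, over the £9,150 cap, so patient pays £9,150 − £5,275.20 = £3,874.80. Insurer: £11,928 − £3,874.80 = £8,053.20.

£8,053.20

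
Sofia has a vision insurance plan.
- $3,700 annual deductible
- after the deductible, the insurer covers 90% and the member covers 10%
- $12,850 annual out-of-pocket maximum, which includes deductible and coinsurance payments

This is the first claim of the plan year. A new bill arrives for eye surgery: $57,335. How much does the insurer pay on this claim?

The full $3,700 deductible is still open; $3,700 of this bill applies to it.
That leaves $57,335 − $3,700 = $53,635 for coinsurance.
Coinsurance: $53,635 × 10% = $5,363.50.
Member responsibility before any cap: $3,700 + $5,363.50 = $9,063.50.
Total out-of-pocket so far would be $0 + $9,063.50 = $9,063.50, below the $12,850 cap — no reduction.
Insurer pays the balance: $57,335 − $9,063.50 = $48,271.50.

$48,271.50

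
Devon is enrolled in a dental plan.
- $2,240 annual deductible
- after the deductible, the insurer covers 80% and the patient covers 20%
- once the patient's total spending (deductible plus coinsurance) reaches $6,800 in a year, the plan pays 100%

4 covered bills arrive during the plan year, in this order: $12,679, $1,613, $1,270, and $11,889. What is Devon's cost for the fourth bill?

#1 ($12,679): deductible takes $2,240, $10,439 remains; 20% of $10,439 = $2,087.80. Cost to patient: $4,327.80. OOP to date $4,327.80.
#2 ($1,613): deductible met; 20% of $1,613 = $322.60. Cost to patient: $322.60. OOP to date $4,650.40.
#3 ($1,270): deductible met; 20% of $1,270 = $254. Patient pays $254; OOP now $4,904.40.
#4 ($11,889): deductible already satisfied, so patient's share is 20% × $11,889 = $2,377.80. That would push OOP to $7,282.20, over the $6,800 cap, so patient pays $6,800 − $4,904.40 = $1,895.60.

$1,895.60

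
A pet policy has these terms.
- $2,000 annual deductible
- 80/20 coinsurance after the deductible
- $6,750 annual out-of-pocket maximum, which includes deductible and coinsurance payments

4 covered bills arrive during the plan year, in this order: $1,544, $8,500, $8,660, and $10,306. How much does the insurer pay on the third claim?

#1 ($1,544): entire amount goes to the deductible. Cost to owner: $1,544. OOP to date $1,544. Insurer: $1,544 − $1,544 = $0.
#2 ($8,500): $456 to deductible, leaving $8,044; coinsurance $8,044 × 20% = $1,608.80. Cost to owner: $2,064.80. OOP to date $3,608.80. Plan pays $8,500 − $2,064.80 = $6,435.20.
#3 ($8,660): deductible already satisfied, so owner's share is 20% × $8,660 = $1,732. Owner owes $1,732 (running OOP $5,340.80). Plan pays $8,660 − $1,732 = $6,928.

$6,928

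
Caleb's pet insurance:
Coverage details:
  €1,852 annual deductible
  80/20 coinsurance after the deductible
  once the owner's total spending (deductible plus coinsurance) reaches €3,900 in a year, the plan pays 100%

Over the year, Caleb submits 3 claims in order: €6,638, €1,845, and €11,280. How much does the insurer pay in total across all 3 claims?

€15,863

Claim 1 — €6,638: deductible takes €1,852, €4,786 remains; owner's 20% is €957.20. Owner pays €2,809.20; OOP now €2,809.20. Insurer: €6,638 − €2,809.20 = €3,828.80.
Claim 2 — €1,845: deductible met; 20% of €1,845 = €369. Cost to owner: €369. OOP to date €3,178.20. Plan pays €1,845 − €369 = €1,476.
Claim 3 — €11,280: deductible already satisfied, so owner's share is 20% × €11,280 = €2,256. That would push OOP to €5,434.20, over the €3,900 cap, so owner pays €3,900 − €3,178.20 = €721.80. Plan pays €11,280 − €721.80 = €10,558.20.
Insurer total: €3,828.80 + €1,476 + €10,558.20 = €15,863.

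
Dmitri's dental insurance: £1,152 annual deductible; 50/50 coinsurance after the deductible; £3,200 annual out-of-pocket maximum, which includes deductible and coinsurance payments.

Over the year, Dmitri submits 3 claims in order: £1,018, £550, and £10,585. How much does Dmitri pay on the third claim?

#1 (£1,018): all of it applies to the deductible. Cost to patient: £1,018. OOP to date £1,018.
#2 (£550): £134 finishes the deductible; £416 goes to coinsurance; patient's 50% is £208. Patient pays £342; OOP now £1,360.
#3 (£10,585): 50% coinsurance on £10,585 = £5,292.50. OOP would hit £6,652.50 > £3,200, so the cap limits the patient to £3,200 − £1,360 = £1,840.

£1,840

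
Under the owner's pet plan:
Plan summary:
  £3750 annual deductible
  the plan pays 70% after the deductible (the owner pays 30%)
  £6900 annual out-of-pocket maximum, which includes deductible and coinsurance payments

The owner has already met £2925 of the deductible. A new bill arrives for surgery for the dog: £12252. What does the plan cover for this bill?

Remaining deductible: £3750 − £2925 = £825.
The remaining £11427 (= £12252 − £825) moves to coinsurance.
Coinsurance: £11427 × 30% = £3428.10.
Owner responsibility before any cap: £825 + £3428.10 = £4253.10.
That would bring total out-of-pocket to £7178.10, past the £6900 cap. The owner is capped at £6900 − £2925 = £3975 on this claim.
Insurer pays the balance: £12252 − £3975 = £8277.

£8277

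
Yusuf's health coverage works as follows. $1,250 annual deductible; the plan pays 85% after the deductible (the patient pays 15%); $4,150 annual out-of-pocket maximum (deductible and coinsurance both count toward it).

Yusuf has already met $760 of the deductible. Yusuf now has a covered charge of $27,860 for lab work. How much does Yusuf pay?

$3,390

Remaining deductible: $1,250 − $760 = $490.
The remaining $27,370 (= $27,860 − $490) moves to coinsurance.
Coinsurance: $27,370 × 15% = $4,105.50.
Patient responsibility before any cap: $490 + $4,105.50 = $4,595.50.
Adding $4,595.50 to the $760 already spent would give $5,355.50, which exceeds the $4,150 cap; the patient pays just $4,150 − $760 = $3,390.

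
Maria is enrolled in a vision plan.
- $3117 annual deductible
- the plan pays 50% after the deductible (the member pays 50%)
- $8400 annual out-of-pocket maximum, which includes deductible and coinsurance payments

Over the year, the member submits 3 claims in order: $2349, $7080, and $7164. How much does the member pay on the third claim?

$2127

Bill 1, $2349: entire amount goes to the deductible. Member pays $2349; OOP now $2349.
Bill 2, $7080: $768 finishes the deductible; $6312 goes to coinsurance; coinsurance $6312 × 50% = $3156. Cost to member: $3924. OOP to date $6273.
Bill 3, $7164: 50% coinsurance on $7164 = $3582. OOP would hit $9855 > $8400, so the cap limits the member to $8400 − $6273 = $2127.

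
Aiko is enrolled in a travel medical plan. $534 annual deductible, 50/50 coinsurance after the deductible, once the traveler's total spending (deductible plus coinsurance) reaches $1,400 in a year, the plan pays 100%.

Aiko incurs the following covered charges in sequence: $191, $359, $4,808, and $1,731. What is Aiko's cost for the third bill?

Claim 1 ($191): entire amount goes to the deductible. Traveler pays $191; OOP now $191.
Claim 2 ($359): $343 to deductible, leaving $16; coinsurance $16 × 50% = $8. Traveler pays $351; OOP now $542.
Claim 3 ($4,808): 50% coinsurance on $4,808 = $2,404. OOP would hit $2,946 > $1,400, so the cap limits the traveler to $1,400 − $542 = $858.

$858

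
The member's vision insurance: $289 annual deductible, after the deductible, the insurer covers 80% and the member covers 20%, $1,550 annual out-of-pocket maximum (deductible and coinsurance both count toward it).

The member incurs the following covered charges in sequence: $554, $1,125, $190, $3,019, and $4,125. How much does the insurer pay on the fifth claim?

$3,783.80

#1 ($554): $289 to deductible, leaving $265; member's 20% is $53. Member owes $342 (running OOP $342). Insurer: $554 − $342 = $212.
#2 ($1,125): deductible already satisfied, so member's share is 20% × $1,125 = $225. Cost to member: $225. OOP to date $567. Insurer: $1,125 − $225 = $900.
#3 ($190): 20% coinsurance on $190 = $38. Member owes $38 (running OOP $605). Plan pays $190 − $38 = $152.
#4 ($3,019): 20% coinsurance on $3,019 = $603.80. Member pays $603.80; OOP now $1,208.80. Insurer: $3,019 − $603.80 = $2,415.20.
#5 ($4,125): 20% coinsurance on $4,125 = $825. That would push OOP to $2,033.80, over the $1,550 cap, so member pays $1,550 − $1,208.80 = $341.20. Insurer: $4,125 − $341.20 = $3,783.80.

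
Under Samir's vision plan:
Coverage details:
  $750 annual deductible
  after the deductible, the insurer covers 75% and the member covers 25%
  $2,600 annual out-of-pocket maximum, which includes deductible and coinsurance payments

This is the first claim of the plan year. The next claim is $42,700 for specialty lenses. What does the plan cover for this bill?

$40,100

Deductible not yet touched, so the first $750 of the bill goes to the deductible.
That leaves $42,700 − $750 = $41,950 for coinsurance.
25% of $41,950 = $10,487.50 falls to the member.
That puts the member's cost at $750 + $10,487.50 = $11,237.50 before any cap.
Adding $11,237.50 to the $0 already spent would give $11,237.50, which exceeds the $2,600 cap; the member pays just $2,600 − $0 = $2,600.
The plan picks up $42,700 − $2,600 = $40,100.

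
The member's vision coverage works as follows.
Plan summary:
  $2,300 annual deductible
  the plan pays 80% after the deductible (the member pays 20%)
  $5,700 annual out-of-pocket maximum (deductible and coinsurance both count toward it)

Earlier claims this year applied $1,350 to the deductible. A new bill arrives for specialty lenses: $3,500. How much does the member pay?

$1,460

$1,350 of the $2,300 deductible is already met, leaving $950.
That leaves $3,500 − $950 = $2,550 for coinsurance.
Member's 20% share of $2,550 is $510.
So the member owes $950 + $510 = $1,460 before any cap.
Year-to-date out-of-pocket becomes $1,350 + $1,460 = $2,810, still under the $5,700 maximum, so no cap applies.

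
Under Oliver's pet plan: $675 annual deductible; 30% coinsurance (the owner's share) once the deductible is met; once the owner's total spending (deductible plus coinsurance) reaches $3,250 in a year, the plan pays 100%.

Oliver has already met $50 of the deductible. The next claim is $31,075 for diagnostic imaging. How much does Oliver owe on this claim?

Deductible still to meet: $675 − $50 = $625.
That leaves $31,075 − $625 = $30,450 for coinsurance.
Owner's 30% share of $30,450 is $9,135.
Owner responsibility before any cap: $625 + $9,135 = $9,760.
Adding $9,760 to the $50 already spent would give $9,810, which exceeds the $3,250 cap; the owner pays just $3,250 − $50 = $3,200.

$3,200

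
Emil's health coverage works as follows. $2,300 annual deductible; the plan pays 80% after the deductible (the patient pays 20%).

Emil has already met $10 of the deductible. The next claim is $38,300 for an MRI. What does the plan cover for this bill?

Deductible still to meet: $2,300 − $10 = $2,290.
After the $2,290 deductible portion, $38,300 − $2,290 = $36,010 is subject to coinsurance.
20% of $36,010 = $7,202 falls to the patient.
So the patient owes $2,290 + $7,202 = $9,492.
The insurer covers the remainder: $38,300 − $9,492 = $28,808.

$28,808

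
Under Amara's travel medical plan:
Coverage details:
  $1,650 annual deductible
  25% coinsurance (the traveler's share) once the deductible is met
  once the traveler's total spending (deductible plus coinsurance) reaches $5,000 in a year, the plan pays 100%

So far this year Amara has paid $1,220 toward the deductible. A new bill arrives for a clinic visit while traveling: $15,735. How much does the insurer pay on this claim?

$11,955

$1,220 of the $1,650 deductible is already met, leaving $430.
The remaining $15,305 (= $15,735 − $430) moves to coinsurance.
Traveler's 25% share of $15,305 is $3,826.25.
That puts the traveler's cost at $430 + $3,826.25 = $4,256.25 before any cap.
Year-to-date out-of-pocket would reach $1,220 + $4,256.25 = $5,476.25, above the $5,000 maximum, so the traveler pays only $5,000 − $1,220 = $3,780.
The plan picks up $15,735 − $3,780 = $11,955.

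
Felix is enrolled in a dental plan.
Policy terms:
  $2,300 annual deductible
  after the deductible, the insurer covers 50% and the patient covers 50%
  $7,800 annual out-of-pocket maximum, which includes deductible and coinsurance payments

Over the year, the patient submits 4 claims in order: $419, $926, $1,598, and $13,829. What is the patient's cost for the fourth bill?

Bill 1, $419: fully absorbed by the deductible. Patient pays $419; OOP now $419.
Bill 2, $926: entire amount goes to the deductible. Patient owes $926 (running OOP $1,345).
Bill 3, $1,598: $955 to deductible, leaving $643; coinsurance $643 × 50% = $321.50. Cost to patient: $1,276.50. OOP to date $2,621.50.
Bill 4, $13,829: 50% coinsurance on $13,829 = $6,914.50. That would push OOP to $9,536, over the $7,800 cap, so patient pays $7,800 − $2,621.50 = $5,178.50.

$5,178.50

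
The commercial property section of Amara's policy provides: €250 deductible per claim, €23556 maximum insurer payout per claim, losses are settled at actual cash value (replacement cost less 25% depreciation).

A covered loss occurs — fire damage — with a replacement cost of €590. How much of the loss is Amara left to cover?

At 25% depreciation, ACV = €590 − €147.50 = €442.50.
Subtract the deductible: €442.50 − €250 = €192.50.
€192.50 ≤ €23556, so the limit doesn't bind; insurer pays €192.50.
Out of pocket: €590 − €192.50 = €397.50.

€397.50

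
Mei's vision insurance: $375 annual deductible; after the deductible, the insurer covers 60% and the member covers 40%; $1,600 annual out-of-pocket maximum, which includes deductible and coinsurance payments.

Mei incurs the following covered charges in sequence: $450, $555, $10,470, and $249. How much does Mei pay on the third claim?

$973

Claim 1 ($450): $375 finishes the deductible; $75 goes to coinsurance; member's 40% is $30. Member owes $405 (running OOP $405).
Claim 2 ($555): 40% coinsurance on $555 = $222. Cost to member: $222. OOP to date $627.
Claim 3 ($10,470): 40% coinsurance on $10,470 = $4,188. Adding that to $627 gives $4,815, past the $1,600 cap; member pays only $1,600 − $627 = $973.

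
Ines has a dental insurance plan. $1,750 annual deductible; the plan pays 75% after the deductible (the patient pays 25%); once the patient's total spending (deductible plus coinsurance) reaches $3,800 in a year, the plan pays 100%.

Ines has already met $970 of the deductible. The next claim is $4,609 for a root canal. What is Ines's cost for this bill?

$1,737.25

$970 of the $1,750 deductible is already met, leaving $780.
The remaining $3,829 (= $4,609 − $780) moves to coinsurance.
25% of $3,829 = $957.25 falls to the patient.
That puts the patient's cost at $780 + $957.25 = $1,737.25 before any cap.
Cumulative spending $970 + $1,737.25 = $2,707.25 stays under the $3,800 maximum.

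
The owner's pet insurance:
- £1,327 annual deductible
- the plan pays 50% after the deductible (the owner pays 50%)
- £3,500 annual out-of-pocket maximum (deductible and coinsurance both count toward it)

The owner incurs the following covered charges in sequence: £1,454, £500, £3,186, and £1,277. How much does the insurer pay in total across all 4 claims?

£2,917

#1 (£1,454): £1,327 to deductible, leaving £127; coinsurance £127 × 50% = £63.50. Cost to owner: £1,390.50. OOP to date £1,390.50. Insurer: £1,454 − £1,390.50 = £63.50.
#2 (£500): deductible met; 50% of £500 = £250. Owner owes £250 (running OOP £1,640.50). Insurer: £500 − £250 = £250.
#3 (£3,186): deductible already satisfied, so owner's share is 50% × £3,186 = £1,593. Owner owes £1,593 (running OOP £3,233.50). Plan pays £3,186 − £1,593 = £1,593.
#4 (£1,277): 50% coinsurance on £1,277 = £638.50. That would push OOP to £3,872, over the £3,500 cap, so owner pays £3,500 − £3,233.50 = £266.50. Insurer: £1,277 − £266.50 = £1,010.50.
Insurer total: £63.50 + £250 + £1,593 + £1,010.50 = £2,917.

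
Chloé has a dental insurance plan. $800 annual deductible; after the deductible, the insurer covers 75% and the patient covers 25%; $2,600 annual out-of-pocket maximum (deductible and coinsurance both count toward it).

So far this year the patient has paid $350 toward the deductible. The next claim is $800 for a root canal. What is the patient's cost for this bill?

$537.50

$350 of the $800 deductible is already met, leaving $450.
The remaining $350 (= $800 − $450) moves to coinsurance.
Patient's 25% share of $350 is $87.50.
So the patient owes $450 + $87.50 = $537.50 before any cap.
Year-to-date out-of-pocket becomes $350 + $537.50 = $887.50, still under the $2,600 maximum, so no cap applies.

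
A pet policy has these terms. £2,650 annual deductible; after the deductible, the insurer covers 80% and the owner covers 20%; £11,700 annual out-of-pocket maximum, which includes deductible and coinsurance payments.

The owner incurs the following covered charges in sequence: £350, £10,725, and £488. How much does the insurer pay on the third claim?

Claim 1 (£350): all of it applies to the deductible. Owner pays £350; OOP now £350. Insurer: £350 − £350 = £0.
Claim 2 (£10,725): deductible takes £2,300, £8,425 remains; 20% of £8,425 = £1,685. Owner owes £3,985 (running OOP £4,335). Plan pays £10,725 − £3,985 = £6,740.
Claim 3 (£488): 20% coinsurance on £488 = £97.60. Owner pays £97.60; OOP now £4,432.60. Plan pays £488 − £97.60 = £390.40.

£390.40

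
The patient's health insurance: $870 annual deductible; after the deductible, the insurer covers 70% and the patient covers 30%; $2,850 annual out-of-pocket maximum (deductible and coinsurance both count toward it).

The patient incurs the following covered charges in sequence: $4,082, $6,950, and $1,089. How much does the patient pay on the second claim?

#1 ($4,082): $870 to deductible, leaving $3,212; 30% of $3,212 = $963.60. Patient pays $1,833.60; OOP now $1,833.60.
#2 ($6,950): deductible met; 30% of $6,950 = $2,085. OOP would hit $3,918.60 > $2,850, so the cap limits the patient to $2,850 − $1,833.60 = $1,016.40.

$1,016.40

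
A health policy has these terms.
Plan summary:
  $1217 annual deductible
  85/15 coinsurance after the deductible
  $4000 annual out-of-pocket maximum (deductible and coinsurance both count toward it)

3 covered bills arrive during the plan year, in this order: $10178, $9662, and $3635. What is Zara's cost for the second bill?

$1438.85

Bill 1, $10178: $1217 to deductible, leaving $8961; 15% of $8961 = $1344.15. Cost to patient: $2561.15. OOP to date $2561.15.
Bill 2, $9662: 15% coinsurance on $9662 = $1449.30. That would push OOP to $4010.45, over the $4000 cap, so patient pays $4000 − $2561.15 = $1438.85.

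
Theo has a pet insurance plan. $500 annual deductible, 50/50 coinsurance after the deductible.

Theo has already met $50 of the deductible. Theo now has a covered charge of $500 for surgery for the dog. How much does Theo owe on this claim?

$475

Deductible still to meet: $500 − $50 = $450.
After the $450 deductible portion, $500 − $450 = $50 is subject to coinsurance.
50% of $50 = $25 falls to the owner.
So the owner owes $450 + $25 = $475.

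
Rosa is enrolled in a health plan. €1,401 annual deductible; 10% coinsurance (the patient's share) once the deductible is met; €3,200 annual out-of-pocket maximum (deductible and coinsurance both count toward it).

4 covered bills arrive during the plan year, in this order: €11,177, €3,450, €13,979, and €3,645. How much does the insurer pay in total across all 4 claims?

Claim 1 (€11,177): deductible takes €1,401, €9,776 remains; coinsurance €9,776 × 10% = €977.60. Patient owes €2,378.60 (running OOP €2,378.60). Insurer: €11,177 − €2,378.60 = €8,798.40.
Claim 2 (€3,450): deductible already satisfied, so patient's share is 10% × €3,450 = €345. Patient pays €345; OOP now €2,723.60. Insurer: €3,450 − €345 = €3,105.
Claim 3 (€13,979): deductible met; 10% of €13,979 = €1,397.90. OOP would hit €4,121.50 > €3,200, so the cap limits the patient to €3,200 − €2,723.60 = €476.40. Plan pays €13,979 − €476.40 = €13,502.60.
Claim 4 (€3,645): deductible already satisfied, so patient's share is 10% × €3,645 = €364.50. That would push OOP to €3,564.50, over the €3,200 cap, so patient pays €3,200 − €3,200 = €0. Insurer: €3,645 − €0 = €3,645.
Insurer total: €8,798.40 + €3,105 + €13,502.60 + €3,645 = €29,051.

€29,051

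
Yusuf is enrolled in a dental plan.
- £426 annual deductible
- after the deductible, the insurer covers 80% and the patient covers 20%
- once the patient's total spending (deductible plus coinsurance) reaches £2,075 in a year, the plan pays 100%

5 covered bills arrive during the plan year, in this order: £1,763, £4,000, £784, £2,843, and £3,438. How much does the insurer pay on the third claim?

£627.20

Claim 1 (£1,763): £426 finishes the deductible; £1,337 goes to coinsurance; coinsurance £1,337 × 20% = £267.40. Patient pays £693.40; OOP now £693.40. Insurer: £1,763 − £693.40 = £1,069.60.
Claim 2 (£4,000): 20% coinsurance on £4,000 = £800. Patient owes £800 (running OOP £1,493.40). Plan pays £4,000 − £800 = £3,200.
Claim 3 (£784): deductible met; 20% of £784 = £156.80. Patient pays £156.80; OOP now £1,650.20. Insurer: £784 − £156.80 = £627.20.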